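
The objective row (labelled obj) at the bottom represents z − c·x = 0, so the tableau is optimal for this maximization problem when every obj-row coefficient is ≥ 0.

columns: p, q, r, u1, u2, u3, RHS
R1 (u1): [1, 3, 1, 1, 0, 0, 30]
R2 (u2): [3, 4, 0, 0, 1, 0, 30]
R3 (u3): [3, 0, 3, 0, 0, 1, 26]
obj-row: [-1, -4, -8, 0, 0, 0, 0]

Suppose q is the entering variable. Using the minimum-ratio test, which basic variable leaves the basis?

u2

Column q entries and ratios — u1: 30/3 = 10; u2: 30/4 = 15/2; u3: 0 ≤ 0, skip.
Smallest ratio is 15/2 in the row of u2, so u2 leaves.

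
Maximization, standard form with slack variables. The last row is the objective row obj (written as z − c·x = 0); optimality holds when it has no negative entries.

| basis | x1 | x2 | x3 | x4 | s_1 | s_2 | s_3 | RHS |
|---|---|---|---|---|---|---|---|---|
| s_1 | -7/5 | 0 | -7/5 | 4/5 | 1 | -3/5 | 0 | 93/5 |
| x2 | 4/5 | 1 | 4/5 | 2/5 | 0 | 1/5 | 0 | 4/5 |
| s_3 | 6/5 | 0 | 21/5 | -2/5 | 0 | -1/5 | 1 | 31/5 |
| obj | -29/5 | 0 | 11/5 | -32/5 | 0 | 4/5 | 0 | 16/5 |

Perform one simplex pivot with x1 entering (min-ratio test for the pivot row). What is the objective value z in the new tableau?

9

Ratio test on column x1 — row 1: entry -7/5 ≤ 0; row 2: (4/5)/(4/5) = 1; row 3: (31/5)/(6/5) = 31/6. Minimum is 1 at row 2 (x2 leaves); pivot element 4/5.
Pivot on row 2; the obj-row RHS becomes 16/5 − (-29/5)·1 = 9.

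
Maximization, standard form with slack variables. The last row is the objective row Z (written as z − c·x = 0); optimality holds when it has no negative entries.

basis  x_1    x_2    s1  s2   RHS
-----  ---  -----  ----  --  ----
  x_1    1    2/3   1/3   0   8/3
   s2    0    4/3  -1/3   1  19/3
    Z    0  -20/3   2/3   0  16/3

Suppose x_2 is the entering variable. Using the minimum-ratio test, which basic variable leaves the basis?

Column x_2 entries and ratios — x_1: (8/3)/(2/3) = 4; s2: (19/3)/(4/3) = 19/4.
Smallest ratio is 4 in the row of x_1, so x_1 leaves.

x_1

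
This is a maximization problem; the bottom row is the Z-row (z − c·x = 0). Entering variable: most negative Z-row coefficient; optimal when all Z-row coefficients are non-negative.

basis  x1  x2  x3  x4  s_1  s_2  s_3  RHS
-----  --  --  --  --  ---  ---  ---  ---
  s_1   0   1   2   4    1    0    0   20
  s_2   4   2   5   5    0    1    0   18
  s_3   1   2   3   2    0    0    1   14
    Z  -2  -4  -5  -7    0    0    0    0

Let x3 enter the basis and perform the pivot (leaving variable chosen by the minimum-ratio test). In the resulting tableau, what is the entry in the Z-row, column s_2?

1

Ratio test on column x3 — row 1: 20/2 = 10; row 2: 18/5 = 18/5; row 3: 14/3 = 14/3. Minimum is 18/5 at row 2 (s_2 leaves); pivot element 5.
Divide row 2 by 5; eliminate column x3 from the other rows.
Z-row update in column s_2: 0 − (-5)·(1/5) = 1.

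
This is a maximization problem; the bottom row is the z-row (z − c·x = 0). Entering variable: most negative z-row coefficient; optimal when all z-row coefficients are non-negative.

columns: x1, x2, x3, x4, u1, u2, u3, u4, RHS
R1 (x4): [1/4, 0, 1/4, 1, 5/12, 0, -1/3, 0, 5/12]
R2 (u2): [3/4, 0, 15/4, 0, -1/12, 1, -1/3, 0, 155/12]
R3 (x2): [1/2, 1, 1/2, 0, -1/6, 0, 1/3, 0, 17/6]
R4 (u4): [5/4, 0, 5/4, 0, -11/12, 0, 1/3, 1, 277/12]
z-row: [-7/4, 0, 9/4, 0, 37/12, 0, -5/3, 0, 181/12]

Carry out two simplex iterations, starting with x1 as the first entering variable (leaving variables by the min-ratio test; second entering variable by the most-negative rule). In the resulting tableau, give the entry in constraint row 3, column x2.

1

Ratio test on column x1 — row 1: (5/12)/(1/4) = 5/3; row 2: (155/12)/(3/4) = 155/9; row 3: (17/6)/(1/2) = 17/3; row 4: (277/12)/(5/4) = 277/15. Minimum is 5/3 at row 1 (x4 leaves); pivot element 1/4.
Divide row 1 by 1/4; eliminate column x1 from the other rows.
Second iteration: most negative z-row entry is -4 in column u3, so u3 enters.
Ratio test on column u3 — row 1: entry -4/3 ≤ 0; row 2: (35/3)/(2/3) = 35/2; row 3: 2/1 = 2; row 4: 21/2 = 21/2. Minimum is 2 at row 3 (x2 leaves); pivot element 1.
Divide row 3 by 1; eliminate column u3 from the other rows.
After both pivots, the entry at constraint row 3, column x2 is 1.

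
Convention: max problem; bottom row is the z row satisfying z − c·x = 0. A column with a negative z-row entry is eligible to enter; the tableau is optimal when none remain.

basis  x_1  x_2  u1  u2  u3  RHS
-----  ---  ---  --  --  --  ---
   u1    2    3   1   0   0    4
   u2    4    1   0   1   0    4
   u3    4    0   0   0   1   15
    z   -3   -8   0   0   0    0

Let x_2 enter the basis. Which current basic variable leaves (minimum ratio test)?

Column x_2 entries and ratios — u1: 4/3 = 4/3; u2: 4/1 = 4; u3: 0 ≤ 0, skip.
Smallest ratio is 4/3 in the row of u1, so u1 leaves.

u1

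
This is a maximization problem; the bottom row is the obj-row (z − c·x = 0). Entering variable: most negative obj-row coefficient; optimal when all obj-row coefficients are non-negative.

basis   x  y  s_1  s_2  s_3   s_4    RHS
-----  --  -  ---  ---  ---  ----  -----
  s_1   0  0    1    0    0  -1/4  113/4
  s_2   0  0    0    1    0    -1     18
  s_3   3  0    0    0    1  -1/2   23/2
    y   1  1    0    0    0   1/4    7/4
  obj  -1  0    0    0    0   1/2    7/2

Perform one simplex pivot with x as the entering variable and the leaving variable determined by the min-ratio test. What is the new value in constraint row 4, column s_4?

1/4

Ratio test on column x — row 1: entry 0 ≤ 0; row 2: entry 0 ≤ 0; row 3: (23/2)/3 = 23/6; row 4: (7/4)/1 = 7/4. Minimum is 7/4 at row 4 (y leaves); pivot element 1.
Divide row 4 by 1; eliminate column x from the other rows.
In the new row 4, the s_4 entry is the old entry divided by the pivot: (1/4)/1 = 1/4.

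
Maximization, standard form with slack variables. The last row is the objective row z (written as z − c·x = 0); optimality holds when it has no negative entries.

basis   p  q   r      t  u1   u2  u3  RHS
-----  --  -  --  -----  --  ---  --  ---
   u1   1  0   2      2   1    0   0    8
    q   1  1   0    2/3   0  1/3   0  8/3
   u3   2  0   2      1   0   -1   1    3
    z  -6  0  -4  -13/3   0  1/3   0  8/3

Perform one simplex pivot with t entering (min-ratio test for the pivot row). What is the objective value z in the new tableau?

47/3

Ratio test on column t — row 1: 8/2 = 4; row 2: (8/3)/(2/3) = 4; row 3: 3/1 = 3. Minimum is 3 at row 3 (u3 leaves); pivot element 1.
Pivot on row 3; the z-row RHS becomes 8/3 − (-13/3)·3 = 47/3.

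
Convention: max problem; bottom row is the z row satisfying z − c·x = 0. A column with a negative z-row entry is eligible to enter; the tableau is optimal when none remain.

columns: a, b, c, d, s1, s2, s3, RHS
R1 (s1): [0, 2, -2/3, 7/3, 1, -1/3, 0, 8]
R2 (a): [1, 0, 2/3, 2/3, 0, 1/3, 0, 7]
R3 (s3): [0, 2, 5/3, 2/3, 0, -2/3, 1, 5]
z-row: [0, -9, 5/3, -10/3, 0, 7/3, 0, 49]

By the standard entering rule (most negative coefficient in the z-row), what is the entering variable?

b

Negative z-row entries: b: -9, d: -10/3.
The most negative is -9 in column b, so b enters.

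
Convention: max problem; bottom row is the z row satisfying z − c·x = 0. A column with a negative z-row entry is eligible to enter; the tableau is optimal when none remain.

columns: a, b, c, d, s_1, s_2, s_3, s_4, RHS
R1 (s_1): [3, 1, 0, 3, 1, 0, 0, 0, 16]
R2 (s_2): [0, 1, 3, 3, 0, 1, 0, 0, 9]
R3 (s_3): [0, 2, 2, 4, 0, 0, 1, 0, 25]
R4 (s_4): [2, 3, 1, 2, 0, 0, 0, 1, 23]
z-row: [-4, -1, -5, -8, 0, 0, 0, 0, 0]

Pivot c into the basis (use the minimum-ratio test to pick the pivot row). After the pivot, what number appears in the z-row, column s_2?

5/3

Ratio test on column c — row 1: entry 0 ≤ 0; row 2: 9/3 = 3; row 3: 25/2 = 25/2; row 4: 23/1 = 23. Minimum is 3 at row 2 (s_2 leaves); pivot element 3.
Divide row 2 by 3; eliminate column c from the other rows.
z-row update in column s_2: 0 − (-5)·(1/3) = 5/3.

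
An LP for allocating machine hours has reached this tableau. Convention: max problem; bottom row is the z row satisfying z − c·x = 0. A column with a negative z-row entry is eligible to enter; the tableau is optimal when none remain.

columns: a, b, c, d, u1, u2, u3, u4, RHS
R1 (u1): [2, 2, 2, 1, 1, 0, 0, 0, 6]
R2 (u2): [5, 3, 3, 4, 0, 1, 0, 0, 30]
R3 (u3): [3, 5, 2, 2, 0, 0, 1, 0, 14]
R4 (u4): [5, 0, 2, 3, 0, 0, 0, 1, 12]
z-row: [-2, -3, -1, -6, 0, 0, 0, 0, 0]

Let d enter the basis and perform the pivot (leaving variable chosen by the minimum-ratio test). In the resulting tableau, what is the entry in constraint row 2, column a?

-5/3

Ratio test on column d — row 1: 6/1 = 6; row 2: 30/4 = 15/2; row 3: 14/2 = 7; row 4: 12/3 = 4. Minimum is 4 at row 4 (u4 leaves); pivot element 3.
Divide row 4 by 3; eliminate column d from the other rows.
Row 2 update in column a: 5 − 4·(5/3) = -5/3.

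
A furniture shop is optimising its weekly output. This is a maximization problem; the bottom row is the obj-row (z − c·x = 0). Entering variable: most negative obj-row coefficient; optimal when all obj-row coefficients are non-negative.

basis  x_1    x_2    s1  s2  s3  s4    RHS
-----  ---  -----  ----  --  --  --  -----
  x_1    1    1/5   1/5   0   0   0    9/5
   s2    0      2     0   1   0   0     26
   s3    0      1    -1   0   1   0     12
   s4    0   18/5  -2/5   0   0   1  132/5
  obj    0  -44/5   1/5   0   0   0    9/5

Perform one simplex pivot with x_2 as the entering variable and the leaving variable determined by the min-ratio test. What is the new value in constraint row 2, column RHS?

34/3

Ratio test on column x_2 — row 1: (9/5)/(1/5) = 9; row 2: 26/2 = 13; row 3: 12/1 = 12; row 4: (132/5)/(18/5) = 22/3. Minimum is 22/3 at row 4 (s4 leaves); pivot element 18/5.
Divide row 4 by 18/5; eliminate column x_2 from the other rows.
Row 2 update in column RHS: 26 − 2·(22/3) = 34/3.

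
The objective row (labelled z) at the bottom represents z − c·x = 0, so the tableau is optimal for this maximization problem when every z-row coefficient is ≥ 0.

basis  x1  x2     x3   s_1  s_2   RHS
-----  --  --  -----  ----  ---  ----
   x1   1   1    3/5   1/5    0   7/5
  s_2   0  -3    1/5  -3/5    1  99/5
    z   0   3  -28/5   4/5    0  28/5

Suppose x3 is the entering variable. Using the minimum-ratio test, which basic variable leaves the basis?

Column x3 entries and ratios — x1: (7/5)/(3/5) = 7/3; s_2: (99/5)/(1/5) = 99.
Smallest ratio is 7/3 in the row of x1, so x1 leaves.

x1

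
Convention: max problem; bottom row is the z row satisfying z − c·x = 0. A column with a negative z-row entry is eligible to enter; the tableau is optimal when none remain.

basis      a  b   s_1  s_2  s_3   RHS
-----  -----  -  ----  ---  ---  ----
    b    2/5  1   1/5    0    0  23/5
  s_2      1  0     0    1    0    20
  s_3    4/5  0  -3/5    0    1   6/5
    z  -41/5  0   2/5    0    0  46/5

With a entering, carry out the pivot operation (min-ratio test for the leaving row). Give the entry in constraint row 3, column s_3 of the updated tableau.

5/4

Ratio test on column a — row 1: (23/5)/(2/5) = 23/2; row 2: 20/1 = 20; row 3: (6/5)/(4/5) = 3/2. Minimum is 3/2 at row 3 (s_3 leaves); pivot element 4/5.
Divide row 3 by 4/5; eliminate column a from the other rows.
In the new row 3, the s_3 entry is the old entry divided by the pivot: 1/(4/5) = 5/4.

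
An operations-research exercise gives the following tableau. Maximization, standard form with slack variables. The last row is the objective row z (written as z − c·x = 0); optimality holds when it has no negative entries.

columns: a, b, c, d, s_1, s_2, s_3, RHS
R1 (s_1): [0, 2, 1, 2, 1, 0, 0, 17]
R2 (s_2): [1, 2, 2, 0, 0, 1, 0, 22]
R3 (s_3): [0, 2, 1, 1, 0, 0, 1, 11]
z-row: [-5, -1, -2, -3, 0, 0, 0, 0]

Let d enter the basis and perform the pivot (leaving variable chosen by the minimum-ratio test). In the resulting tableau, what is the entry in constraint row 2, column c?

Ratio test on column d — row 1: 17/2 = 17/2; row 2: entry 0 ≤ 0; row 3: 11/1 = 11. Minimum is 17/2 at row 1 (s_1 leaves); pivot element 2.
Divide row 1 by 2; eliminate column d from the other rows.
Row 2 update in column c: 2 − 0·(1/2) = 2.

2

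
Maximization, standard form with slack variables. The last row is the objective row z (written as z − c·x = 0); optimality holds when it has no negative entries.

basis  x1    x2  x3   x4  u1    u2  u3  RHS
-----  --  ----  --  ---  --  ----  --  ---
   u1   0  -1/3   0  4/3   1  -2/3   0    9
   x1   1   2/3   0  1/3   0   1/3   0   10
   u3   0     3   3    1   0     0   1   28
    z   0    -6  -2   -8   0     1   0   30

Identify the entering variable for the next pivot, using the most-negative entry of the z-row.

Negative z-row entries: x2: -6, x3: -2, x4: -8.
The most negative is -8 in column x4, so x4 enters.

x4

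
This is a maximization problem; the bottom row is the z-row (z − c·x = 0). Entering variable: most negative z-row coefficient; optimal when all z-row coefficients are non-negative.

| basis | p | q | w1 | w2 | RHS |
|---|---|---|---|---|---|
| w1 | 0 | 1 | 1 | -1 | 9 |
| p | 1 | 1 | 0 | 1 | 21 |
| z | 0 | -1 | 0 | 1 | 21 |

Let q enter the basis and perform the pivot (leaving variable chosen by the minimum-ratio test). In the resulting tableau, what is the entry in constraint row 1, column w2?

Ratio test on column q — row 1: 9/1 = 9; row 2: 21/1 = 21. Minimum is 9 at row 1 (w1 leaves); pivot element 1.
Divide row 1 by 1; eliminate column q from the other rows.
In the new row 1, the w2 entry is the old entry divided by the pivot: (-1)/1 = -1.

-1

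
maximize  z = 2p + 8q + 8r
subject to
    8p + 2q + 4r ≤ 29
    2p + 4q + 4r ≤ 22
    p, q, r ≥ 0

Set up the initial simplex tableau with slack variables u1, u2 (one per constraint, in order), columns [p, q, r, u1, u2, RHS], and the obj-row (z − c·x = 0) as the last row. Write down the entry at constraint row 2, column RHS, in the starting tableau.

The RHS of constraint 2 is b_2 = 22.

22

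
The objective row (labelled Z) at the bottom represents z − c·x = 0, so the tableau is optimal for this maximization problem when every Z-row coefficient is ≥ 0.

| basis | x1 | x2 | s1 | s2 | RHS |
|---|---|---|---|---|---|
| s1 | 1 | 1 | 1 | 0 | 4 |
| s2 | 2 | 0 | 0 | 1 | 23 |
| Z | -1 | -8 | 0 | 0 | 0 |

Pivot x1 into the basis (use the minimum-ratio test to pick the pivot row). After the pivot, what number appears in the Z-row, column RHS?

4

Ratio test on column x1 — row 1: 4/1 = 4; row 2: 23/2 = 23/2. Minimum is 4 at row 1 (s1 leaves); pivot element 1.
Divide row 1 by 1; eliminate column x1 from the other rows.
Z-row update in column RHS: 0 − (-1)·4 = 4.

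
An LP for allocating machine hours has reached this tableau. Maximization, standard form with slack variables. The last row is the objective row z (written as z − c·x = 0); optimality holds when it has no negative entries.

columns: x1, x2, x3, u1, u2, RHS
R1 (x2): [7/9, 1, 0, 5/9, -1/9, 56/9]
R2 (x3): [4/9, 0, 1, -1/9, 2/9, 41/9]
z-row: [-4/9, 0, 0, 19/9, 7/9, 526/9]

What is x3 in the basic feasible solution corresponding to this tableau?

x3 is basic (row 2); its value is the RHS of that row, 41/9.

41/9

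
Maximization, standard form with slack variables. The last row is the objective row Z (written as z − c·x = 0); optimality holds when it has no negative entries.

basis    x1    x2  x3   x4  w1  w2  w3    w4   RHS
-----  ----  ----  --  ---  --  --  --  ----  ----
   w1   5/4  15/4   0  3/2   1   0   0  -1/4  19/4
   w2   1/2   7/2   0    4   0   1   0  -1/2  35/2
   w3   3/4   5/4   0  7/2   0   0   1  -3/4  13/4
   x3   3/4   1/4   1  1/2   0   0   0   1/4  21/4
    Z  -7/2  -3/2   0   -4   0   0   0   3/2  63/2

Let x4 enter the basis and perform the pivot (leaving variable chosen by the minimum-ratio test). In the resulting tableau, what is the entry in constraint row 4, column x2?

1/14

Ratio test on column x4 — row 1: (19/4)/(3/2) = 19/6; row 2: (35/2)/4 = 35/8; row 3: (13/4)/(7/2) = 13/14; row 4: (21/4)/(1/2) = 21/2. Minimum is 13/14 at row 3 (w3 leaves); pivot element 7/2.
Divide row 3 by 7/2; eliminate column x4 from the other rows.
Row 4 update in column x2: 1/4 − (1/2)·(5/14) = 1/14.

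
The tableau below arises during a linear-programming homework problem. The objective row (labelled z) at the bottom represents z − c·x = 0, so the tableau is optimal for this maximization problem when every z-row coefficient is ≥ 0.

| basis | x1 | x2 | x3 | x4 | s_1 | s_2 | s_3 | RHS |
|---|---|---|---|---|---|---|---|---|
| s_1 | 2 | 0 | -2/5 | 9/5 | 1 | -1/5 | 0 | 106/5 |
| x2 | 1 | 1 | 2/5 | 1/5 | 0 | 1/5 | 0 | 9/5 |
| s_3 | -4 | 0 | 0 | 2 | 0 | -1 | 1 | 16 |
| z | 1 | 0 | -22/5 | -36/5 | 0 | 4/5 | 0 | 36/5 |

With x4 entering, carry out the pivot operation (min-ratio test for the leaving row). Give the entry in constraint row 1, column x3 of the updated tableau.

-2/5

Ratio test on column x4 — row 1: (106/5)/(9/5) = 106/9; row 2: (9/5)/(1/5) = 9; row 3: 16/2 = 8. Minimum is 8 at row 3 (s_3 leaves); pivot element 2.
Divide row 3 by 2; eliminate column x4 from the other rows.
Row 1 update in column x3: -2/5 − (9/5)·0 = -2/5.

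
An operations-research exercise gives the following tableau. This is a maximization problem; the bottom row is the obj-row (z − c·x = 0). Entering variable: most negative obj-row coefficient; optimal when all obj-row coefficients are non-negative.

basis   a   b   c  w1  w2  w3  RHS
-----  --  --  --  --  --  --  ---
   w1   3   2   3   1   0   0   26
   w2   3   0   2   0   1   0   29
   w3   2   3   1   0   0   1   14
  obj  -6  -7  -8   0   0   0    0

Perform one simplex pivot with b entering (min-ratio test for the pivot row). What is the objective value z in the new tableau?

Ratio test on column b — row 1: 26/2 = 13; row 2: entry 0 ≤ 0; row 3: 14/3 = 14/3. Minimum is 14/3 at row 3 (w3 leaves); pivot element 3.
Pivot on row 3; the obj-row RHS becomes 0 − (-7)·(14/3) = 98/3.

98/3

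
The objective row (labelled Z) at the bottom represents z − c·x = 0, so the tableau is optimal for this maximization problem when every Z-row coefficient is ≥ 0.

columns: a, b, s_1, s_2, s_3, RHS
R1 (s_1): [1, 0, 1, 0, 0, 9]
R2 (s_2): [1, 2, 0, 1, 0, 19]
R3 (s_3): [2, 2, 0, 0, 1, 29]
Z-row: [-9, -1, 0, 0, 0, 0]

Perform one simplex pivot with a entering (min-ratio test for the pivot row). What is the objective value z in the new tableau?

81

Ratio test on column a — row 1: 9/1 = 9; row 2: 19/1 = 19; row 3: 29/2 = 29/2. Minimum is 9 at row 1 (s_1 leaves); pivot element 1.
Pivot on row 1; the Z-row RHS becomes 0 − (-9)·9 = 81.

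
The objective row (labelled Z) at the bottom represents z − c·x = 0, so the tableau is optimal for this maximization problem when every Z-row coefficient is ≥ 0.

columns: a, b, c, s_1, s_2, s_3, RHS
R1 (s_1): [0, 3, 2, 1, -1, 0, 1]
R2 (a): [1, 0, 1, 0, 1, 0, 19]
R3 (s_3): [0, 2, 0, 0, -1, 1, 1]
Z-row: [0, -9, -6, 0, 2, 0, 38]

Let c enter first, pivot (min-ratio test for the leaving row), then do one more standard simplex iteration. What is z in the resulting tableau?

Ratio test on column c — row 1: 1/2 = 1/2; row 2: 19/1 = 19; row 3: entry 0 ≤ 0. Minimum is 1/2 at row 1 (s_1 leaves); pivot element 2.
Pivot on row 1; the Z-row RHS becomes 38 − (-6)·(1/2) = 41.
Next entering variable (most negative Z-row entry -1): s_2.
Ratio test on column s_2 — row 1: entry -1/2 ≤ 0; row 2: (37/2)/(3/2) = 37/3; row 3: entry -1 ≤ 0. Minimum is 37/3 at row 2 (a leaves); pivot element 3/2.
After the second pivot the Z-row RHS is 41 − (-1)·(37/3) = 160/3.

160/3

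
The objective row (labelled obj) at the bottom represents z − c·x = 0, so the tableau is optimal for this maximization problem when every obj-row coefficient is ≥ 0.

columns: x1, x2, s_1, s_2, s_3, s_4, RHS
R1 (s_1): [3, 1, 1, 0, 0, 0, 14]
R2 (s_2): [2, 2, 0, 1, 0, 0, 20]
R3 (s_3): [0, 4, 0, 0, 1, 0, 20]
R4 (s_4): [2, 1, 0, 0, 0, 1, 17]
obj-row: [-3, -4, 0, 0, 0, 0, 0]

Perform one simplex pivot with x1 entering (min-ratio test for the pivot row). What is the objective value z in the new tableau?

14

Ratio test on column x1 — row 1: 14/3 = 14/3; row 2: 20/2 = 10; row 3: entry 0 ≤ 0; row 4: 17/2 = 17/2. Minimum is 14/3 at row 1 (s_1 leaves); pivot element 3.
Pivot on row 1; the obj-row RHS becomes 0 − (-3)·(14/3) = 14.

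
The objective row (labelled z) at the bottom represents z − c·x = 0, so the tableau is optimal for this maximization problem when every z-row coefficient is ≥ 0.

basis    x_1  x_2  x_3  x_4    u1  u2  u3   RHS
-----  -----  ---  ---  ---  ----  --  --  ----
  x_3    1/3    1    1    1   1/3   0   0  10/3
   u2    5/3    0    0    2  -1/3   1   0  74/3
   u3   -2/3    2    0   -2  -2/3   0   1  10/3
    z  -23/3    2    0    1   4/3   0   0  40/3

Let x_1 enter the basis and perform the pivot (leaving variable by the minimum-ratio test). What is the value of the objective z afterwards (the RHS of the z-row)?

90

Ratio test on column x_1 — row 1: (10/3)/(1/3) = 10; row 2: (74/3)/(5/3) = 74/5; row 3: entry -2/3 ≤ 0. Minimum is 10 at row 1 (x_3 leaves); pivot element 1/3.
Pivot on row 1; the z-row RHS becomes 40/3 − (-23/3)·10 = 90.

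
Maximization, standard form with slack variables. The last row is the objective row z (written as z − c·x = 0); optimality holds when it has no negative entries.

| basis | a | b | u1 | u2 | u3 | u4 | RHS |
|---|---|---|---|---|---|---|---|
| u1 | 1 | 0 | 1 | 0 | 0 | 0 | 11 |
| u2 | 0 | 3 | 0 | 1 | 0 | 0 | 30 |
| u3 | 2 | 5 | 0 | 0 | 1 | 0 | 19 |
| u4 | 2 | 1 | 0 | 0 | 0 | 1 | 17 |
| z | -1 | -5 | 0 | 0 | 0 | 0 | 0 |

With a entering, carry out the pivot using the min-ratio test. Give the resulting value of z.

Ratio test on column a — row 1: 11/1 = 11; row 2: entry 0 ≤ 0; row 3: 19/2 = 19/2; row 4: 17/2 = 17/2. Minimum is 17/2 at row 4 (u4 leaves); pivot element 2.
Pivot on row 4; the z-row RHS becomes 0 − (-1)·(17/2) = 17/2.

17/2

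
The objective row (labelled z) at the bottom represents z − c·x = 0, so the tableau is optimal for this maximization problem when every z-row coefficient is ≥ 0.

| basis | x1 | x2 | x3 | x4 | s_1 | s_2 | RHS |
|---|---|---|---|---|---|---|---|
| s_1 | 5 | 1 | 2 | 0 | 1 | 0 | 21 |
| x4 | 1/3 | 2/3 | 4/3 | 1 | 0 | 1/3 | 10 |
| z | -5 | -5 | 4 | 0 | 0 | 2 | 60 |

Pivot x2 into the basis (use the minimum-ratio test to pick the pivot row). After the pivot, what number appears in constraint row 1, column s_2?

-1/2

Ratio test on column x2 — row 1: 21/1 = 21; row 2: 10/(2/3) = 15. Minimum is 15 at row 2 (x4 leaves); pivot element 2/3.
Divide row 2 by 2/3; eliminate column x2 from the other rows.
Row 1 update in column s_2: 0 − 1·(1/2) = -1/2.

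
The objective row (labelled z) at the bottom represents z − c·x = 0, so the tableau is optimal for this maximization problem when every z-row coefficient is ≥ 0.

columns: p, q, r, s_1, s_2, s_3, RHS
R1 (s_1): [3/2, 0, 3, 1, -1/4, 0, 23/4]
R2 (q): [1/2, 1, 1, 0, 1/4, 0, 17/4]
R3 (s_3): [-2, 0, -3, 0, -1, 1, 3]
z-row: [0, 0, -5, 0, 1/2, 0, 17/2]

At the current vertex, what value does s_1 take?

23/4

s_1 is basic (row 1); its value is the RHS of that row, 23/4.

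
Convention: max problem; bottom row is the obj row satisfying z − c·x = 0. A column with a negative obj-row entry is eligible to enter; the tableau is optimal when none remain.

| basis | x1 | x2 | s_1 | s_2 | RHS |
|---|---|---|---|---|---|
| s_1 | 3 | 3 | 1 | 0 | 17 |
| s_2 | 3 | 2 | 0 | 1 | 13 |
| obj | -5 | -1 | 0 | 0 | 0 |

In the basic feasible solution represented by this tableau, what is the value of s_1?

s_1 is basic (row 1); its value is the RHS of that row, 17.

17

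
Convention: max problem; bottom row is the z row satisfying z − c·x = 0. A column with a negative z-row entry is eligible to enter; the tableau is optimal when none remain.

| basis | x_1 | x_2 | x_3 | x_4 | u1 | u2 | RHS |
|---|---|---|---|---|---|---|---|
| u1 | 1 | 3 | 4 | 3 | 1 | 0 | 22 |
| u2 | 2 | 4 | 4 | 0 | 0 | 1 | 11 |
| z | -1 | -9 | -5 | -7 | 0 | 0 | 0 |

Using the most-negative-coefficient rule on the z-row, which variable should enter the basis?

Negative z-row entries: x_1: -1, x_2: -9, x_3: -5, x_4: -7.
The most negative is -9 in column x_2, so x_2 enters.

x_2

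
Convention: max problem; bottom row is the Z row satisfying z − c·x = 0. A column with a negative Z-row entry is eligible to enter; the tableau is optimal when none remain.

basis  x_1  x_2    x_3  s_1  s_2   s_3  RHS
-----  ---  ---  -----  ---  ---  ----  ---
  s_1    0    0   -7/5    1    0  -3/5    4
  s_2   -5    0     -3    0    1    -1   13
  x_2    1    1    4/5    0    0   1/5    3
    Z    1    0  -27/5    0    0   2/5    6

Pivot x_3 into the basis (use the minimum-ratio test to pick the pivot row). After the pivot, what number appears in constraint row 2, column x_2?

Ratio test on column x_3 — row 1: entry -7/5 ≤ 0; row 2: entry -3 ≤ 0; row 3: 3/(4/5) = 15/4. Minimum is 15/4 at row 3 (x_2 leaves); pivot element 4/5.
Divide row 3 by 4/5; eliminate column x_3 from the other rows.
Row 2 update in column x_2: 0 − (-3)·(5/4) = 15/4.

15/4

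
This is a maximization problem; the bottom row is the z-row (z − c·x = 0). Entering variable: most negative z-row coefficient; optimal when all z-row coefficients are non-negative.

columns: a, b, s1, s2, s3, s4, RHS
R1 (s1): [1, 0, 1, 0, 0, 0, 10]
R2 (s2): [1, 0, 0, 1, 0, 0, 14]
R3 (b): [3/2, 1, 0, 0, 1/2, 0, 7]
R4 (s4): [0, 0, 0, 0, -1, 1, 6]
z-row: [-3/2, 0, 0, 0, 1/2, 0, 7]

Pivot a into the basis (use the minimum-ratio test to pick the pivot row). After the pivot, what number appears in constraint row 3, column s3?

Ratio test on column a — row 1: 10/1 = 10; row 2: 14/1 = 14; row 3: 7/(3/2) = 14/3; row 4: entry 0 ≤ 0. Minimum is 14/3 at row 3 (b leaves); pivot element 3/2.
Divide row 3 by 3/2; eliminate column a from the other rows.
In the new row 3, the s3 entry is the old entry divided by the pivot: (1/2)/(3/2) = 1/3.

1/3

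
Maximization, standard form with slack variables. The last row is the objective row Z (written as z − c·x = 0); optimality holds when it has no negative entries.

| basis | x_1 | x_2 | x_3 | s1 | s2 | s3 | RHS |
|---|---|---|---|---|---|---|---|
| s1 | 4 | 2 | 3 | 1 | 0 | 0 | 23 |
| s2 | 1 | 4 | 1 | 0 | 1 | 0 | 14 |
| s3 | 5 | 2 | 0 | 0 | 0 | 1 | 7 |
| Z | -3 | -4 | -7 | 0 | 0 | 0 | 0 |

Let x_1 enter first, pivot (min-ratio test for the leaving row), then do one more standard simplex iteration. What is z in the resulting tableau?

224/5

Ratio test on column x_1 — row 1: 23/4 = 23/4; row 2: 14/1 = 14; row 3: 7/5 = 7/5. Minimum is 7/5 at row 3 (s3 leaves); pivot element 5.
Pivot on row 3; the Z-row RHS becomes 0 − (-3)·(7/5) = 21/5.
Next entering variable (most negative Z-row entry -7): x_3.
Ratio test on column x_3 — row 1: (87/5)/3 = 29/5; row 2: (63/5)/1 = 63/5; row 3: entry 0 ≤ 0. Minimum is 29/5 at row 1 (s1 leaves); pivot element 3.
After the second pivot the Z-row RHS is 21/5 − (-7)·(29/5) = 224/5.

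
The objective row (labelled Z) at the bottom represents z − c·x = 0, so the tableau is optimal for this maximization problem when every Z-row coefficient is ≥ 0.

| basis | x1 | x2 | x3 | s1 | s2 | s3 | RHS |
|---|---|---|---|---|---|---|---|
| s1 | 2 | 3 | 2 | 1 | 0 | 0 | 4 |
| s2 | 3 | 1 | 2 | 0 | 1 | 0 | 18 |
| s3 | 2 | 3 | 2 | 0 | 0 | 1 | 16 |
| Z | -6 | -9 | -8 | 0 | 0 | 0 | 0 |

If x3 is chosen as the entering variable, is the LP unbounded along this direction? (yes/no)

no

Column x3 has positive entries in row(s) 1, 2, 3, so the ratio test bounds it — not unbounded.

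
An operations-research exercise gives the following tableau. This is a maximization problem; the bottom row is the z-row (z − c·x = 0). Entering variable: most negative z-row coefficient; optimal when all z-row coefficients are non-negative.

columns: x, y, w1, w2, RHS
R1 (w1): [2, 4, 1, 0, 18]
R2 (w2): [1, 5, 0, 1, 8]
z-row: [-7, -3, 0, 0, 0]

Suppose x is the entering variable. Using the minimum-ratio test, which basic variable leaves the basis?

Column x entries and ratios — w1: 18/2 = 9; w2: 8/1 = 8.
Smallest ratio is 8 in the row of w2, so w2 leaves.

w2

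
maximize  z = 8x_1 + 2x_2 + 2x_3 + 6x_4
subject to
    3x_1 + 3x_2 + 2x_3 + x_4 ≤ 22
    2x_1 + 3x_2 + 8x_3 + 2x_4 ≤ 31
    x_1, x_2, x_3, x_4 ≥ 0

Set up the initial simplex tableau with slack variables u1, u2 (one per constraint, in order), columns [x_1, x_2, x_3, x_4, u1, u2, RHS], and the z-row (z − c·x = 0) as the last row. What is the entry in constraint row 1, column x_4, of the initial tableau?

1

Constraint 1 has coefficient 1 on x_4.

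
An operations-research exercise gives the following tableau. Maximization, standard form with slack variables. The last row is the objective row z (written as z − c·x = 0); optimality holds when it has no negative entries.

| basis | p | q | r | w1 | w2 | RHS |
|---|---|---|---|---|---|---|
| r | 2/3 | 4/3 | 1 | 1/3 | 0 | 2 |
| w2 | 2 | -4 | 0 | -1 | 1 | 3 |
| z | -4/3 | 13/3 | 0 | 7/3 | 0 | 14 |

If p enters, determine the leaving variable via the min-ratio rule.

w2

Column p entries and ratios — r: 2/(2/3) = 3; w2: 3/2 = 3/2.
Smallest ratio is 3/2 in the row of w2, so w2 leaves.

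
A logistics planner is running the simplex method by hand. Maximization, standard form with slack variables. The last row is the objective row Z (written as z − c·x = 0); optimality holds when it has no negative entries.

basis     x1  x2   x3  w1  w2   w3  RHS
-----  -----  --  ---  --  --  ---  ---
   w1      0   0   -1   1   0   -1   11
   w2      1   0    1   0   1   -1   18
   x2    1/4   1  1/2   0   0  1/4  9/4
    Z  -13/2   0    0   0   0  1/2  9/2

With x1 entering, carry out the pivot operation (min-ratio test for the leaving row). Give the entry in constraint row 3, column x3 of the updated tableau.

2

Ratio test on column x1 — row 1: entry 0 ≤ 0; row 2: 18/1 = 18; row 3: (9/4)/(1/4) = 9. Minimum is 9 at row 3 (x2 leaves); pivot element 1/4.
Divide row 3 by 1/4; eliminate column x1 from the other rows.
In the new row 3, the x3 entry is the old entry divided by the pivot: (1/2)/(1/4) = 2.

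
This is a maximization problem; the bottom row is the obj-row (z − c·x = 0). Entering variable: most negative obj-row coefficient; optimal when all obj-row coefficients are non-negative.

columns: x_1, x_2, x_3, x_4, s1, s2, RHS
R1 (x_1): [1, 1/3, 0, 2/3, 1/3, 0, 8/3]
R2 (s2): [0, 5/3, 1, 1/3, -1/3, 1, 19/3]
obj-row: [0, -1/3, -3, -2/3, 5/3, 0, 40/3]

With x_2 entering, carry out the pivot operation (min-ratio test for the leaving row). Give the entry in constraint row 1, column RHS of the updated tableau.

7/5

Ratio test on column x_2 — row 1: (8/3)/(1/3) = 8; row 2: (19/3)/(5/3) = 19/5. Minimum is 19/5 at row 2 (s2 leaves); pivot element 5/3.
Divide row 2 by 5/3; eliminate column x_2 from the other rows.
Row 1 update in column RHS: 8/3 − (1/3)·(19/5) = 7/5.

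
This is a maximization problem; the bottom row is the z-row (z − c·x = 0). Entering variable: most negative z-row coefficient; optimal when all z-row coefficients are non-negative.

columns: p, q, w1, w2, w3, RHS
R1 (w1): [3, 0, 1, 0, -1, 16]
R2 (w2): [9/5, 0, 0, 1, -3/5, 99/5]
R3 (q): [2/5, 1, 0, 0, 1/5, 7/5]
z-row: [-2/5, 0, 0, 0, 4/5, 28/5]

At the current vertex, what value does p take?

0

p is not in the basis, so in the current basic feasible solution p = 0.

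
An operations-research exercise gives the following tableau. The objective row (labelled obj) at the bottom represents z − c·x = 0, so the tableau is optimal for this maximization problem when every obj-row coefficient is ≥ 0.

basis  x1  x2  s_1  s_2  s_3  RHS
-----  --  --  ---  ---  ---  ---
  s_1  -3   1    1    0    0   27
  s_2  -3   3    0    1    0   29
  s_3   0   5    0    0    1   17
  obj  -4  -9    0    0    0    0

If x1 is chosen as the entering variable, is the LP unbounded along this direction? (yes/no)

yes

Every constraint-row entry in column x1 is ≤ 0, so increasing x1 is unbounded.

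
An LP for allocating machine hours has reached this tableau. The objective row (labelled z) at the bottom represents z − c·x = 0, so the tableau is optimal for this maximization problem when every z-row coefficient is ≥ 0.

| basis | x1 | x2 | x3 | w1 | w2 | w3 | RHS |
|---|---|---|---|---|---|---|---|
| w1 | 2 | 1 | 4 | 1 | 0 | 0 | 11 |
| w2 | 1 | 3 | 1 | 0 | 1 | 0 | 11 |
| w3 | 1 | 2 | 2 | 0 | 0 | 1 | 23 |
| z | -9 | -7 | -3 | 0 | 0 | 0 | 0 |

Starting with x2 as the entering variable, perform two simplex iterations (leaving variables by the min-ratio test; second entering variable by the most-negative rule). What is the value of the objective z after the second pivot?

55

Ratio test on column x2 — row 1: 11/1 = 11; row 2: 11/3 = 11/3; row 3: 23/2 = 23/2. Minimum is 11/3 at row 2 (w2 leaves); pivot element 3.
Pivot on row 2; the z-row RHS becomes 0 − (-7)·(11/3) = 77/3.
Next entering variable (most negative z-row entry -20/3): x1.
Ratio test on column x1 — row 1: (22/3)/(5/3) = 22/5; row 2: (11/3)/(1/3) = 11; row 3: (47/3)/(1/3) = 47. Minimum is 22/5 at row 1 (w1 leaves); pivot element 5/3.
After the second pivot the z-row RHS is 77/3 − (-20/3)·(22/5) = 55.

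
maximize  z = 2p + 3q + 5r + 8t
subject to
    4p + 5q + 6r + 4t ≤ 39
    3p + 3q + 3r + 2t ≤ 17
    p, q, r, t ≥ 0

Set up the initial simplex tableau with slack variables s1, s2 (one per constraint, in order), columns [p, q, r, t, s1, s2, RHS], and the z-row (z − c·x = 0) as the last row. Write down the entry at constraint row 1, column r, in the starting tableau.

Constraint 1 has coefficient 6 on r.

6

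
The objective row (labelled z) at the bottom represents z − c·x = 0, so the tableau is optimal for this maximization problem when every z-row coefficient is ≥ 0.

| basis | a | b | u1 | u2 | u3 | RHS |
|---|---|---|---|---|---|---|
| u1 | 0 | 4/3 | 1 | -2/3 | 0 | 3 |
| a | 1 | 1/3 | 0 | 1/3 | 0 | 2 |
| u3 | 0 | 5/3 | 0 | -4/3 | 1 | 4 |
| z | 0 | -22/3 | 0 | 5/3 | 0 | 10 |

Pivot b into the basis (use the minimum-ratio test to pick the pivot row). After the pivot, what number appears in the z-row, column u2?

-2

Ratio test on column b — row 1: 3/(4/3) = 9/4; row 2: 2/(1/3) = 6; row 3: 4/(5/3) = 12/5. Minimum is 9/4 at row 1 (u1 leaves); pivot element 4/3.
Divide row 1 by 4/3; eliminate column b from the other rows.
z-row update in column u2: 5/3 − (-22/3)·(-1/2) = -2.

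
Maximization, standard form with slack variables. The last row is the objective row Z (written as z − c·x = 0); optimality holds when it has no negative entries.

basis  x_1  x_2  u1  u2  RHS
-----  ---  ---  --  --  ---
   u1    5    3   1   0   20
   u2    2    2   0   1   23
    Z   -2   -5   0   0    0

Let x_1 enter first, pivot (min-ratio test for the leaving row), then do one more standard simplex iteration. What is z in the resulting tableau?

Ratio test on column x_1 — row 1: 20/5 = 4; row 2: 23/2 = 23/2. Minimum is 4 at row 1 (u1 leaves); pivot element 5.
Pivot on row 1; the Z-row RHS becomes 0 − (-2)·4 = 8.
Next entering variable (most negative Z-row entry -19/5): x_2.
Ratio test on column x_2 — row 1: 4/(3/5) = 20/3; row 2: 15/(4/5) = 75/4. Minimum is 20/3 at row 1 (x_1 leaves); pivot element 3/5.
After the second pivot the Z-row RHS is 8 − (-19/5)·(20/3) = 100/3.

100/3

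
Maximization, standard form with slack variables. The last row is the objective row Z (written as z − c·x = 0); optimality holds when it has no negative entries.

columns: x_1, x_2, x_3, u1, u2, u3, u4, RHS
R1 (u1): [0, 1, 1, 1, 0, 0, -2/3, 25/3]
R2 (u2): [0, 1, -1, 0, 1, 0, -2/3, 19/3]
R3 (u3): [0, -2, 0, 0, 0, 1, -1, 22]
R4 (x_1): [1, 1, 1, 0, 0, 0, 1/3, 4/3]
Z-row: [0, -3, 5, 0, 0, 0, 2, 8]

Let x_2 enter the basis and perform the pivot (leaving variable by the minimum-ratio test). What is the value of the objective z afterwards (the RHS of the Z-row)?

Ratio test on column x_2 — row 1: (25/3)/1 = 25/3; row 2: (19/3)/1 = 19/3; row 3: entry -2 ≤ 0; row 4: (4/3)/1 = 4/3. Minimum is 4/3 at row 4 (x_1 leaves); pivot element 1.
Pivot on row 4; the Z-row RHS becomes 8 − (-3)·(4/3) = 12.

12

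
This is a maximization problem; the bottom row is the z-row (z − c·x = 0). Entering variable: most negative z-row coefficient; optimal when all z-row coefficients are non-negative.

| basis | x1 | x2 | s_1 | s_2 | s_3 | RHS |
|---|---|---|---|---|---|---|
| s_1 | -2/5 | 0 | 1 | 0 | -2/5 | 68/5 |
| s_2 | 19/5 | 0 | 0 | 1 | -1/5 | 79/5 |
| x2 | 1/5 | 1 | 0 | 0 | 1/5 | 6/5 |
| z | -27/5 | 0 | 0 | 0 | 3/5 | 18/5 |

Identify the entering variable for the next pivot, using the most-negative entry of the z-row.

Negative z-row entries: x1: -27/5.
The most negative is -27/5 in column x1, so x1 enters.

x1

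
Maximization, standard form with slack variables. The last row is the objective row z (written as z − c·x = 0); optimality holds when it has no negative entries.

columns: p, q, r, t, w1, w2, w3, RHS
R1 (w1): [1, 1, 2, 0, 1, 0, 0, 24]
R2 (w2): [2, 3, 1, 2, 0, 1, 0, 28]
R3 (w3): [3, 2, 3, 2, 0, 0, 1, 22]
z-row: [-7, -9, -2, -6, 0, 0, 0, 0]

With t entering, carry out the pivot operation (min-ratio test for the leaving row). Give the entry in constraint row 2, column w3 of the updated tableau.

-1

Ratio test on column t — row 1: entry 0 ≤ 0; row 2: 28/2 = 14; row 3: 22/2 = 11. Minimum is 11 at row 3 (w3 leaves); pivot element 2.
Divide row 3 by 2; eliminate column t from the other rows.
Row 2 update in column w3: 0 − 2·(1/2) = -1.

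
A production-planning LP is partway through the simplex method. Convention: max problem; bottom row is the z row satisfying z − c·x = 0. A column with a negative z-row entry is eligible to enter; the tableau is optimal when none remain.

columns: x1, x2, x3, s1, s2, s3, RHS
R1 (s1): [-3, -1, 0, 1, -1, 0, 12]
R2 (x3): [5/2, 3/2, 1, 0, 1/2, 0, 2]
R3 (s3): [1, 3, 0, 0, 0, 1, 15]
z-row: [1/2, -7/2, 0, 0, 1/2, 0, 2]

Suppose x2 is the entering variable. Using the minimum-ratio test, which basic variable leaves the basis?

Column x2 entries and ratios — s1: -1 ≤ 0, skip; x3: 2/(3/2) = 4/3; s3: 15/3 = 5.
Smallest ratio is 4/3 in the row of x3, so x3 leaves.

x3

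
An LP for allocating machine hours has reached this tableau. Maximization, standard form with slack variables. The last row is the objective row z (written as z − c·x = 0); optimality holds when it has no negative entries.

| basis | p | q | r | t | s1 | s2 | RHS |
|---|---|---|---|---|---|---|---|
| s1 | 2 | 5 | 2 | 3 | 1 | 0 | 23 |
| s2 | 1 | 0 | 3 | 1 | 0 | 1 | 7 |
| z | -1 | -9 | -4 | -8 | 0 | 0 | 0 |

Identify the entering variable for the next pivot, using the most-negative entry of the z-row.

Negative z-row entries: p: -1, q: -9, r: -4, t: -8.
The most negative is -9 in column q, so q enters.

q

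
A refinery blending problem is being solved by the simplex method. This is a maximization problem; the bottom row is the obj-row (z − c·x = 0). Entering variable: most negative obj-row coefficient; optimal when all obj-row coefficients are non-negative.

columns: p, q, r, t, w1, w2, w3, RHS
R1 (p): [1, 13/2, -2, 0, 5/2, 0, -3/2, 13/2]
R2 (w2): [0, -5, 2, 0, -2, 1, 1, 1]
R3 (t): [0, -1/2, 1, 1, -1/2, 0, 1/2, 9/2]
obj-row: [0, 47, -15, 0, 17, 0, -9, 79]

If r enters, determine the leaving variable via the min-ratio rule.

w2

Column r entries and ratios — p: -2 ≤ 0, skip; w2: 1/2 = 1/2; t: (9/2)/1 = 9/2.
Smallest ratio is 1/2 in the row of w2, so w2 leaves.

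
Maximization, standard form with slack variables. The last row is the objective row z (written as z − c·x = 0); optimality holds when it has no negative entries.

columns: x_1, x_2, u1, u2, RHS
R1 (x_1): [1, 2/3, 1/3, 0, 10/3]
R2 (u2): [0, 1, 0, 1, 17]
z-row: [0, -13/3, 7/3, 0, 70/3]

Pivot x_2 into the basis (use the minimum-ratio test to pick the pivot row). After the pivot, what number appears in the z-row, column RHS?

45

Ratio test on column x_2 — row 1: (10/3)/(2/3) = 5; row 2: 17/1 = 17. Minimum is 5 at row 1 (x_1 leaves); pivot element 2/3.
Divide row 1 by 2/3; eliminate column x_2 from the other rows.
z-row update in column RHS: 70/3 − (-13/3)·5 = 45.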